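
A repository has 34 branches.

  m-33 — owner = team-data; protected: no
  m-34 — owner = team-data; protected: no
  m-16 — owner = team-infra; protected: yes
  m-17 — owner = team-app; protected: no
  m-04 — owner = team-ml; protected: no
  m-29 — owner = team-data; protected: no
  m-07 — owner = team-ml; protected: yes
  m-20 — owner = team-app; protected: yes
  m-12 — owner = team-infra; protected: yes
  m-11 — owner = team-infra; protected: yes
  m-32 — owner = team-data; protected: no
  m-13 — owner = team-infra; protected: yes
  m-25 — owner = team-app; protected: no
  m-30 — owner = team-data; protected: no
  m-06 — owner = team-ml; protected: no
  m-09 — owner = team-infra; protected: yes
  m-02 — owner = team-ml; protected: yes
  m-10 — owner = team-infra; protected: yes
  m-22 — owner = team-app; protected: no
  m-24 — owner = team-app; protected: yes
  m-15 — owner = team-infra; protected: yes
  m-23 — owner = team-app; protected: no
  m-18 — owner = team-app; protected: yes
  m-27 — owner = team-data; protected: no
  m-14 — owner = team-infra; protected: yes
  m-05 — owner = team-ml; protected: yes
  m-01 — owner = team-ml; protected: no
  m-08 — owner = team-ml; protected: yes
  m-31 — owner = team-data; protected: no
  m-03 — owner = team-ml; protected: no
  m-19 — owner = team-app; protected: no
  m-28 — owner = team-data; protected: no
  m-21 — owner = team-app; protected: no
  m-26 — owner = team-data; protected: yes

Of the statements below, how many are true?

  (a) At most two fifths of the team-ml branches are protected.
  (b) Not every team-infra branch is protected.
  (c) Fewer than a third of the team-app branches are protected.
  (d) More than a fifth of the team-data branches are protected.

0

(a) team-ml: |A| = 8, |A ∩ B| = 4; needs |A ∩ B| / |A| ≤ 2/5 — false.
(b) team-infra: |A| = 8, |A ∩ B| = 8; needs A ⊄ B (|A ∖ B| ≥ 1) — false.
(c) team-app: |A| = 9, |A ∩ B| = 3; needs |A ∩ B| / |A| < 1/3 — false.
(d) team-data: |A| = 9, |A ∩ B| = 1; needs |A ∩ B| / |A| > 1/5 — false.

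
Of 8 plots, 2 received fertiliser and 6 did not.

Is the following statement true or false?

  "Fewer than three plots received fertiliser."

True

The determiner here denotes the relation: |A ∩ B| < 3.
|A| = 8, |A ∩ B| = 2, |A ∖ B| = 6.
|A ∩ B| = 2, so the statement is true.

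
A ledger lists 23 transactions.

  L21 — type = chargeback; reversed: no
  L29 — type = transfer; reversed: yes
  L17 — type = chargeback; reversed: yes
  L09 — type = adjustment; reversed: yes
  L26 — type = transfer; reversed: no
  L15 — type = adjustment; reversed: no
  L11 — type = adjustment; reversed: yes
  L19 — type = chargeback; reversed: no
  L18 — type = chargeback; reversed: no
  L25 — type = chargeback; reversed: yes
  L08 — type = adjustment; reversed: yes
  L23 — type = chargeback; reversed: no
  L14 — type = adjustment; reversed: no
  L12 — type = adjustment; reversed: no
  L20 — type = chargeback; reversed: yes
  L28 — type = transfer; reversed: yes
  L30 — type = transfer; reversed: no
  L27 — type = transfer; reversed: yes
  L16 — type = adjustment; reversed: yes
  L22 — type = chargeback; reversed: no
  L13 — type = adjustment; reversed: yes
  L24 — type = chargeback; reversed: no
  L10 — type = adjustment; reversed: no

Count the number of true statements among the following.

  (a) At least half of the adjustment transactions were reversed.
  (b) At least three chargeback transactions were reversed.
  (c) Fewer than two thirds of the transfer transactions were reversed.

(a) adjustment: |A| = 9, |A ∩ B| = 5; needs |A ∩ B| ≥ |A ∖ B| — true.
(b) chargeback: |A| = 9, |A ∩ B| = 3; needs |A ∩ B| ≥ 3 — true.
(c) transfer: |A| = 5, |A ∩ B| = 3; needs |A ∩ B| / |A| < 2/3 — true.

3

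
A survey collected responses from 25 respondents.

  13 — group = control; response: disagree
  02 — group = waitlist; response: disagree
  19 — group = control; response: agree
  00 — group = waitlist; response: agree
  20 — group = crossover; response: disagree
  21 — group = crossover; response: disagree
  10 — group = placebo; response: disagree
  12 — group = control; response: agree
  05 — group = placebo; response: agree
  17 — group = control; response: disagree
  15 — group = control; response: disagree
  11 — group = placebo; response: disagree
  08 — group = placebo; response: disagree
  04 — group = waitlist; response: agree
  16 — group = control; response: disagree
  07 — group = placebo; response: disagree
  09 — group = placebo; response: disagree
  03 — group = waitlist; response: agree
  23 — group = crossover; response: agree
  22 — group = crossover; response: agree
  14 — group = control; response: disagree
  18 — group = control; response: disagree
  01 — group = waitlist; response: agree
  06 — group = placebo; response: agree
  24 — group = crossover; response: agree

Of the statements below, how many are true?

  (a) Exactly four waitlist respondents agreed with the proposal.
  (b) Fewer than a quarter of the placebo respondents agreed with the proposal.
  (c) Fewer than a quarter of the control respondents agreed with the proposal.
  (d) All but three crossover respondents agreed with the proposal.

(a) waitlist: |A| = 5, |A ∩ B| = 4; needs |A ∩ B| = 4 — true.
(b) placebo: |A| = 7, |A ∩ B| = 2; needs |A ∩ B| / |A| < 1/4 — false.
(c) control: |A| = 8, |A ∩ B| = 2; needs |A ∩ B| / |A| < 1/4 — false.
(d) crossover: |A| = 5, |A ∩ B| = 3; needs |A ∖ B| = 3 — false.

1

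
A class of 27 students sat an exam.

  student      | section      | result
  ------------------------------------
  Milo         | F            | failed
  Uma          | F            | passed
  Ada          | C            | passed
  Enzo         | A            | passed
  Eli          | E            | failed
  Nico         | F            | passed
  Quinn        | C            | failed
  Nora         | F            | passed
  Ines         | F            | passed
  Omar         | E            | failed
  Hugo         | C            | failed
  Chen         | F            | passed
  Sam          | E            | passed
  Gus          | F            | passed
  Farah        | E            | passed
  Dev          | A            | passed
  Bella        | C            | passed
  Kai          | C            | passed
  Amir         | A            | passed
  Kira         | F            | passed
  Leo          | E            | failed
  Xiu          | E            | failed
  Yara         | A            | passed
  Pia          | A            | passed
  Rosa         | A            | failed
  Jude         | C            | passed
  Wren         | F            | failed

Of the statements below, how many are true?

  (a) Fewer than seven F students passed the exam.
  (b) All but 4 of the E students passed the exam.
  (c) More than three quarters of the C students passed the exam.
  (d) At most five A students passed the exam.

2

(a) F: |A| = 9, |A ∩ B| = 7; needs |A ∩ B| < 7 — false.
(b) E: |A| = 6, |A ∩ B| = 2; needs |A ∖ B| = 4 — true.
(c) C: |A| = 6, |A ∩ B| = 4; needs |A ∩ B| / |A| > 3/4 — false.
(d) A: |A| = 6, |A ∩ B| = 5; needs |A ∩ B| ≤ 5 — true.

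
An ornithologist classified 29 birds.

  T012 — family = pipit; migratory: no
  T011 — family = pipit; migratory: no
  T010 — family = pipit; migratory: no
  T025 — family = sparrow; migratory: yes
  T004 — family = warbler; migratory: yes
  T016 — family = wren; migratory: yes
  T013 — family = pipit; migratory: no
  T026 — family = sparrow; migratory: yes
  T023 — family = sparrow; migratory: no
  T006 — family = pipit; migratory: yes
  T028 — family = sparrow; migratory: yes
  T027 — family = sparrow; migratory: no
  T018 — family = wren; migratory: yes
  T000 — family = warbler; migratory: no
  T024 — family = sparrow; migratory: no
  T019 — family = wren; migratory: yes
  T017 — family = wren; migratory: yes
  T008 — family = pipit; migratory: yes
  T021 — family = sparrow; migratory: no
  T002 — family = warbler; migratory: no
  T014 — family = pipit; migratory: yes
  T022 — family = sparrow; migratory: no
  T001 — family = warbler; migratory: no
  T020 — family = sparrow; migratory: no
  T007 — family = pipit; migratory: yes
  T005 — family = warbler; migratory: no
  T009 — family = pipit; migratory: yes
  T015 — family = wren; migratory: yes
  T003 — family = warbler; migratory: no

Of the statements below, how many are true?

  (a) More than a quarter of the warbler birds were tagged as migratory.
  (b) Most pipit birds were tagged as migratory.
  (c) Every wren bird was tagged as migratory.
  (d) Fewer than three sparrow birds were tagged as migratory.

(a) warbler: |A| = 6, |A ∩ B| = 1; needs |A ∩ B| / |A| > 1/4 — false.
(b) pipit: |A| = 9, |A ∩ B| = 5; needs |A ∩ B| > |A ∖ B| — true.
(c) wren: |A| = 5, |A ∩ B| = 5; needs A ⊆ B, i.e. every element of A is in B (|A ∖ B| = 0) — true.
(d) sparrow: |A| = 9, |A ∩ B| = 3; needs |A ∩ B| < 3 — false.

2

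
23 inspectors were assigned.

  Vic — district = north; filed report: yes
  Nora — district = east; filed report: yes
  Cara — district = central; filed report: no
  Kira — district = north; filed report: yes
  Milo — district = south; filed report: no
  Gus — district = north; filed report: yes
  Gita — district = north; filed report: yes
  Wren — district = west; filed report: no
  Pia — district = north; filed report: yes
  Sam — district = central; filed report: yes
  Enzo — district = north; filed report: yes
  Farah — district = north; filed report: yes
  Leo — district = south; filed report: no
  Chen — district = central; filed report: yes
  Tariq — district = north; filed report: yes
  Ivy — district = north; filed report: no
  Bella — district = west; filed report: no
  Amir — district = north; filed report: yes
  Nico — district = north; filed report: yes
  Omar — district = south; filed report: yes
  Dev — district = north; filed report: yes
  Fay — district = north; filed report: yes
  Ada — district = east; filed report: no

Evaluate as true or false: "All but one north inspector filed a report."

'All but one north inspector filed a report' holds iff |A ∖ B| = 1.
A (the restrictor) = {Vic, Kira, Gus, Gita, Pia, Enzo, Farah, Tariq, Ivy, Amir, Nico, Dev, Fay}, |A| = 13.
A ∖ B = {Ivy}, so |A ∖ B| = 1.
|A ∖ B| = 1, so the statement is true.

True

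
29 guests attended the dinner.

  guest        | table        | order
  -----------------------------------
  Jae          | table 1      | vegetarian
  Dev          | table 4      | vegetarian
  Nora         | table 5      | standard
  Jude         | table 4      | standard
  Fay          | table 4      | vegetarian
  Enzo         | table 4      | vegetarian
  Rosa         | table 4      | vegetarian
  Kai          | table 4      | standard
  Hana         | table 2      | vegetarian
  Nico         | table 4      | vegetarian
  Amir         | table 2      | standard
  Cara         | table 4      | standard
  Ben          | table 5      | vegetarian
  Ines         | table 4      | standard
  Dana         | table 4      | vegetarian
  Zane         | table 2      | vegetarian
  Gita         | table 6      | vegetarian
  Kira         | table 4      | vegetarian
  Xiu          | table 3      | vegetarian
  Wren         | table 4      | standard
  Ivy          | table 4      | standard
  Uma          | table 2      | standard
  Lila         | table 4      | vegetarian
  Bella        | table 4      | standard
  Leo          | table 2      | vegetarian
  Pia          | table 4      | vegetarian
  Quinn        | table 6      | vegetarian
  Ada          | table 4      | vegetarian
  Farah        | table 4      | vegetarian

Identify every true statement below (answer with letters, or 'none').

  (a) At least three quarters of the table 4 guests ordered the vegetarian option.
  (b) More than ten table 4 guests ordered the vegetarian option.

|A| = 18, |A ∩ B| = 11, |A ∖ B| = 7.
(a) |A ∩ B| / |A| ≥ 3/4: fails.
(b) |A ∩ B| > 10: holds.

(b)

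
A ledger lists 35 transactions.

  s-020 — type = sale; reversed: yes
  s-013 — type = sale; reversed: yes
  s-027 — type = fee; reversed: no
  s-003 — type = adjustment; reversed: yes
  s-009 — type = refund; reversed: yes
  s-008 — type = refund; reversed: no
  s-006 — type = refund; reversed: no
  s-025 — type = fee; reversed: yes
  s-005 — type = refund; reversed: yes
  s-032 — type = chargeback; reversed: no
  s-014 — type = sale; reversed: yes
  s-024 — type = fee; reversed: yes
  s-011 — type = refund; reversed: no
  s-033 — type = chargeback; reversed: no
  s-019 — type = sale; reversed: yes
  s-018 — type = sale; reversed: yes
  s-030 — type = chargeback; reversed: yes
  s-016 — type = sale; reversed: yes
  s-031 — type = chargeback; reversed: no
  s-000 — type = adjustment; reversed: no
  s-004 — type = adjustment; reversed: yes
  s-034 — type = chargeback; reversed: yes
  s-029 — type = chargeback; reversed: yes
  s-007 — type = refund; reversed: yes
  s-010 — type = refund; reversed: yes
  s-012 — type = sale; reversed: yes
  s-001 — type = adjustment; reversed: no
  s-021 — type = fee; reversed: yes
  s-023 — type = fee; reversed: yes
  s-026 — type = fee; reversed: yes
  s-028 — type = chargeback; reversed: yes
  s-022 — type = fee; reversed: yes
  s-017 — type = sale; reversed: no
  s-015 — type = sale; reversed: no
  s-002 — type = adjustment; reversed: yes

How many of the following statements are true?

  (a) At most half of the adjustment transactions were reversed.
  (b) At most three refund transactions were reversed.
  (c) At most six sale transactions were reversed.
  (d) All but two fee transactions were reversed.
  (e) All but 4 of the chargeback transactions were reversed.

0

(a) adjustment: |A| = 5, |A ∩ B| = 3; needs |A ∩ B| ≤ |A ∖ B| — false.
(b) refund: |A| = 7, |A ∩ B| = 4; needs |A ∩ B| ≤ 3 — false.
(c) sale: |A| = 9, |A ∩ B| = 7; needs |A ∩ B| ≤ 6 — false.
(d) fee: |A| = 7, |A ∩ B| = 6; needs |A ∖ B| = 2 — false.
(e) chargeback: |A| = 7, |A ∩ B| = 4; needs |A ∖ B| = 4 — false.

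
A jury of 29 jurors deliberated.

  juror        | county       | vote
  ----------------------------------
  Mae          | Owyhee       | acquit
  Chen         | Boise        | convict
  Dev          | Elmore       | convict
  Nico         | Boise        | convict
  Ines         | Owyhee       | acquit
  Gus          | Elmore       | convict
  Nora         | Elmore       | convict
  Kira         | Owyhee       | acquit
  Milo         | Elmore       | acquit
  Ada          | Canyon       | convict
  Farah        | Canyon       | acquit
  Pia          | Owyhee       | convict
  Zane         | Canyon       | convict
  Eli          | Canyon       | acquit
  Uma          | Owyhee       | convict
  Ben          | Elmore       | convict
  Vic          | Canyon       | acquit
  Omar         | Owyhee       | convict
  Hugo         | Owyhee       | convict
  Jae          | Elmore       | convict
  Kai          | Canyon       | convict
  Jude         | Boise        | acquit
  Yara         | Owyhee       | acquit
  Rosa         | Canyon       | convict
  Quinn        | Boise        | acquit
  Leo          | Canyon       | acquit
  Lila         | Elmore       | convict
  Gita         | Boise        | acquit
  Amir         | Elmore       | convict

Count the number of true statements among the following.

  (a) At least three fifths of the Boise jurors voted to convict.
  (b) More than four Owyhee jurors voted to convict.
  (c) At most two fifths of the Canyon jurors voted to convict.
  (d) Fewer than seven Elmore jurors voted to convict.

0

(a) Boise: |A| = 5, |A ∩ B| = 2; needs |A ∩ B| / |A| ≥ 3/5 — false.
(b) Owyhee: |A| = 8, |A ∩ B| = 4; needs |A ∩ B| > 4 — false.
(c) Canyon: |A| = 8, |A ∩ B| = 4; needs |A ∩ B| / |A| ≤ 2/5 — false.
(d) Elmore: |A| = 8, |A ∩ B| = 7; needs |A ∩ B| < 7 — false.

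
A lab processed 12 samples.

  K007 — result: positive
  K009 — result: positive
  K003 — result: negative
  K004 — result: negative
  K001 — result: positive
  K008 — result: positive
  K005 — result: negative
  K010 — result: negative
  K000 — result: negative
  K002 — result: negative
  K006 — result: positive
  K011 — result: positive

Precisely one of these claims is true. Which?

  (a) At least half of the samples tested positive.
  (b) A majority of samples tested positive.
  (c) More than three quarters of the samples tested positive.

(a)

|A| = 12, |A ∩ B| = 6, |A ∖ B| = 6.
(a) requires |A ∩ B| ≥ |A ∖ B|: true.
(b) requires |A ∩ B| > |A ∖ B|: false.
(c) requires |A ∩ B| / |A| > 3/4: false.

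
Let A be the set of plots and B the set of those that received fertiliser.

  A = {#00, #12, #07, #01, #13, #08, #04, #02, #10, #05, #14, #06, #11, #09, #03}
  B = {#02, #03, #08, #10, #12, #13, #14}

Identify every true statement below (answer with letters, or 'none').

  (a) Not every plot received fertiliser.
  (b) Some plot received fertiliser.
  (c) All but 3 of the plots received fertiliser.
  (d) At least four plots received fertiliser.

(a), (b), (d)

|A| = 15, |A ∩ B| = 7, |A ∖ B| = 8.
(a) A ⊄ B (|A ∖ B| ≥ 1): holds.
(b) A ∩ B ≠ ∅ (|A ∩ B| ≥ 1): holds.
(c) |A ∖ B| = 3: fails.
(d) |A ∩ B| ≥ 4: holds.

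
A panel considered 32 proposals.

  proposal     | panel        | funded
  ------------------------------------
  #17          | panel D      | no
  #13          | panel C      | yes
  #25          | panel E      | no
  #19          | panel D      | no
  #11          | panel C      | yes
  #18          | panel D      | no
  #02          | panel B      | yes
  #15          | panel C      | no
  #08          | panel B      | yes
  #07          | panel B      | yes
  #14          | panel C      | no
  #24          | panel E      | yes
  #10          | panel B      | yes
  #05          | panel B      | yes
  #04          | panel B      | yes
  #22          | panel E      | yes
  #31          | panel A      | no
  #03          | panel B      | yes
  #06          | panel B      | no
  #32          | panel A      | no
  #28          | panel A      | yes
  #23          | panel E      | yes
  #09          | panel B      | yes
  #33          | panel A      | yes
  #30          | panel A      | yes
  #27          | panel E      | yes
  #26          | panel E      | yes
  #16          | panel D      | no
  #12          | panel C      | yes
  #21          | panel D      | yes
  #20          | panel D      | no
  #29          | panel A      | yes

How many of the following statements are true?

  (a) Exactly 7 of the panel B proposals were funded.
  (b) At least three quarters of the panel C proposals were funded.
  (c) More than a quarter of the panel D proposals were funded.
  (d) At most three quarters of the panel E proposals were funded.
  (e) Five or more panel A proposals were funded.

(a) panel B: |A| = 9, |A ∩ B| = 8; needs |A ∩ B| = 7 — false.
(b) panel C: |A| = 5, |A ∩ B| = 3; needs |A ∩ B| / |A| ≥ 3/4 — false.
(c) panel D: |A| = 6, |A ∩ B| = 1; needs |A ∩ B| / |A| > 1/4 — false.
(d) panel E: |A| = 6, |A ∩ B| = 5; needs |A ∩ B| / |A| ≤ 3/4 — false.
(e) panel A: |A| = 6, |A ∩ B| = 4; needs |A ∩ B| ≥ 5 — false.

0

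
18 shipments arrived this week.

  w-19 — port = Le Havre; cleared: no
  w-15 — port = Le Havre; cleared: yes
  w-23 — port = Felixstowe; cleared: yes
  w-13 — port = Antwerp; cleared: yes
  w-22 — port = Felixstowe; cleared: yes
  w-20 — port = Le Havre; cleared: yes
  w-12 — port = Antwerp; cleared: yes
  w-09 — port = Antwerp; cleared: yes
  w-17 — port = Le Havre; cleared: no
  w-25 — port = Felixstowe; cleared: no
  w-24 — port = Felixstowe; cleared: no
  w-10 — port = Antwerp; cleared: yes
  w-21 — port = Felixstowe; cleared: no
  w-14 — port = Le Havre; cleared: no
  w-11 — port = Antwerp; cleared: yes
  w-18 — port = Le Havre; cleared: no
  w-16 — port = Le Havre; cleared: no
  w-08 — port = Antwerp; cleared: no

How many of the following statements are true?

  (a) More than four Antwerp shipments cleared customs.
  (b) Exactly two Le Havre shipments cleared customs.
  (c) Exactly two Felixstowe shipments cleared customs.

(a) Antwerp: |A| = 6, |A ∩ B| = 5; needs |A ∩ B| > 4 — true.
(b) Le Havre: |A| = 7, |A ∩ B| = 2; needs |A ∩ B| = 2 — true.
(c) Felixstowe: |A| = 5, |A ∩ B| = 2; needs |A ∩ B| = 2 — true.

3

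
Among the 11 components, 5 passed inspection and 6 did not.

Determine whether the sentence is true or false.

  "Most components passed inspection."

False

Truth condition: |A ∩ B| > |A ∖ B|.
|A| = 11, |A ∩ B| = 5, |A ∖ B| = 6.
5 < 6, so the statement is false.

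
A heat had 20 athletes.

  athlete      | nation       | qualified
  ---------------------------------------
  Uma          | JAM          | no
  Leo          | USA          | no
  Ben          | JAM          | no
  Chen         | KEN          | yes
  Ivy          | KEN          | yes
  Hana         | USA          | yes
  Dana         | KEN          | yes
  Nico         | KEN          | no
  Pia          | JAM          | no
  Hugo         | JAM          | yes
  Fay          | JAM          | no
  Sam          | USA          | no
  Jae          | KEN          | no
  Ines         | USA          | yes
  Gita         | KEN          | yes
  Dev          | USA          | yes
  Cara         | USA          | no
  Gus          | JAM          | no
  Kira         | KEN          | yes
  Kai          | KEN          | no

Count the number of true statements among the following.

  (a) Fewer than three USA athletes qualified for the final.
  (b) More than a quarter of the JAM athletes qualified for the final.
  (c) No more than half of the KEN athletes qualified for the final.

0

(a) USA: |A| = 6, |A ∩ B| = 3; needs |A ∩ B| < 3 — false.
(b) JAM: |A| = 6, |A ∩ B| = 1; needs |A ∩ B| / |A| > 1/4 — false.
(c) KEN: |A| = 8, |A ∩ B| = 5; needs |A ∩ B| ≤ |A ∖ B| — false.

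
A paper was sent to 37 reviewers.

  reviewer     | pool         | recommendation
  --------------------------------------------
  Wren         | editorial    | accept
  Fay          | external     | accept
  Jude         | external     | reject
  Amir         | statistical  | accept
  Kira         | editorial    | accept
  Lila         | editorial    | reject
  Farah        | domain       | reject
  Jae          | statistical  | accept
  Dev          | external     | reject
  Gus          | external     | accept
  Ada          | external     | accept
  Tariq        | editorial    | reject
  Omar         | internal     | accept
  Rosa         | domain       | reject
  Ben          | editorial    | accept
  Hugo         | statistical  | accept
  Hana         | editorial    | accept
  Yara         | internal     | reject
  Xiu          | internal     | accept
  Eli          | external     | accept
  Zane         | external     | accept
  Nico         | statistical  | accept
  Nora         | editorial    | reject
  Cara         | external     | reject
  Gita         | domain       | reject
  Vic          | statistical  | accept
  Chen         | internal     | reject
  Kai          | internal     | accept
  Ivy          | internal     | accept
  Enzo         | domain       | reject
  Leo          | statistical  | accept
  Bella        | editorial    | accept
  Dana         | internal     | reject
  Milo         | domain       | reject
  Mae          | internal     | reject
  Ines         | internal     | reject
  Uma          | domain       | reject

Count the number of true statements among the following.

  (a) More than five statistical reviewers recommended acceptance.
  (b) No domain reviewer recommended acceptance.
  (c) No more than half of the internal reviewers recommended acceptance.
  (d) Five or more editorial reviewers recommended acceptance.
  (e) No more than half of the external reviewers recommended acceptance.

(a) statistical: |A| = 6, |A ∩ B| = 6; needs |A ∩ B| > 5 — true.
(b) domain: |A| = 6, |A ∩ B| = 0; needs A ∩ B = ∅ (|A ∩ B| = 0) — true.
(c) internal: |A| = 9, |A ∩ B| = 4; needs |A ∩ B| ≤ |A ∖ B| — true.
(d) editorial: |A| = 8, |A ∩ B| = 5; needs |A ∩ B| ≥ 5 — true.
(e) external: |A| = 8, |A ∩ B| = 5; needs |A ∩ B| ≤ |A ∖ B| — false.

4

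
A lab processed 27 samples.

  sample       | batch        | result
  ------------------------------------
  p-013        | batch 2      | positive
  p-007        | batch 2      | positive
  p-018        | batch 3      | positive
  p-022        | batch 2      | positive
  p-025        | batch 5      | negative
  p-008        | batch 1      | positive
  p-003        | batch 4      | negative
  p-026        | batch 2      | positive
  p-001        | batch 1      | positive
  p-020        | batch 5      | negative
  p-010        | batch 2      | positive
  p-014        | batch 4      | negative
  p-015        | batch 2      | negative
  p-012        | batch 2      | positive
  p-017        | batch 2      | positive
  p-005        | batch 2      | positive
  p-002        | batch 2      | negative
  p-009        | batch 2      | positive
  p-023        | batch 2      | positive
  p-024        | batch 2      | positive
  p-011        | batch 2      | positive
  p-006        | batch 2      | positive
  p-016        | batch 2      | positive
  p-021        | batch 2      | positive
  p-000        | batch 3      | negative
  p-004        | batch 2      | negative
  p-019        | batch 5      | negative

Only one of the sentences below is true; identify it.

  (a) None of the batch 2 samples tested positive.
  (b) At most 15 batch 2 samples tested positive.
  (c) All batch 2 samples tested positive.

|A| = 18, |A ∩ B| = 15, |A ∖ B| = 3.
(a) requires A ∩ B = ∅ (|A ∩ B| = 0): false.
(b) requires |A ∩ B| ≤ 15: true.
(c) requires A ⊆ B, i.e. every element of A is in B (|A ∖ B| = 0): false.

(b)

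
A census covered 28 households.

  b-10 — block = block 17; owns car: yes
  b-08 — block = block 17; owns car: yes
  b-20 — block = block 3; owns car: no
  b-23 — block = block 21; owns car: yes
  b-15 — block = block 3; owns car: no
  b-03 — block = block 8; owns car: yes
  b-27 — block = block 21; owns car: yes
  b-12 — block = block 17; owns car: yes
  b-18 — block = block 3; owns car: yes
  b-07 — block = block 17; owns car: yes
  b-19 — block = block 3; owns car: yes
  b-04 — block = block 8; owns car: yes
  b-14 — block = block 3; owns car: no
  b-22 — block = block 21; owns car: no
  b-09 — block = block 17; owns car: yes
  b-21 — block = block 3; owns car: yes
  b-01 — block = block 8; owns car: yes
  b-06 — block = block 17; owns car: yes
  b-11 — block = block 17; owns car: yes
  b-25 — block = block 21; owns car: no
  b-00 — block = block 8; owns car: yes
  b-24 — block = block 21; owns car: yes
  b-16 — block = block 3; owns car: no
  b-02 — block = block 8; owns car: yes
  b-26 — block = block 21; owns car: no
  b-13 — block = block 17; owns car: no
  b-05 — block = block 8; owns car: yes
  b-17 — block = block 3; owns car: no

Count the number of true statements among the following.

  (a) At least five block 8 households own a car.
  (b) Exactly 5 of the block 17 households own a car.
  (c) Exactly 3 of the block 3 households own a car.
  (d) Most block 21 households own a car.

2

(a) block 8: |A| = 6, |A ∩ B| = 6; needs |A ∩ B| ≥ 5 — true.
(b) block 17: |A| = 8, |A ∩ B| = 7; needs |A ∩ B| = 5 — false.
(c) block 3: |A| = 8, |A ∩ B| = 3; needs |A ∩ B| = 3 — true.
(d) block 21: |A| = 6, |A ∩ B| = 3; needs |A ∩ B| > |A ∖ B| — false.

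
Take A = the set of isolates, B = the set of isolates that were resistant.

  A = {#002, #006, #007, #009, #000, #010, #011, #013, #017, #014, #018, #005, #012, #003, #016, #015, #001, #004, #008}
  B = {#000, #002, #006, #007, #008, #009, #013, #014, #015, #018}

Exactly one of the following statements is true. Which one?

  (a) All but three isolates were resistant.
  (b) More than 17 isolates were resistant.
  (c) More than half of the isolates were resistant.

(c)

|A| = 19, |A ∩ B| = 10, |A ∖ B| = 9.
(a) requires |A ∖ B| = 3: false.
(b) requires |A ∩ B| > 17: false.
(c) requires |A ∩ B| > |A ∖ B|: true.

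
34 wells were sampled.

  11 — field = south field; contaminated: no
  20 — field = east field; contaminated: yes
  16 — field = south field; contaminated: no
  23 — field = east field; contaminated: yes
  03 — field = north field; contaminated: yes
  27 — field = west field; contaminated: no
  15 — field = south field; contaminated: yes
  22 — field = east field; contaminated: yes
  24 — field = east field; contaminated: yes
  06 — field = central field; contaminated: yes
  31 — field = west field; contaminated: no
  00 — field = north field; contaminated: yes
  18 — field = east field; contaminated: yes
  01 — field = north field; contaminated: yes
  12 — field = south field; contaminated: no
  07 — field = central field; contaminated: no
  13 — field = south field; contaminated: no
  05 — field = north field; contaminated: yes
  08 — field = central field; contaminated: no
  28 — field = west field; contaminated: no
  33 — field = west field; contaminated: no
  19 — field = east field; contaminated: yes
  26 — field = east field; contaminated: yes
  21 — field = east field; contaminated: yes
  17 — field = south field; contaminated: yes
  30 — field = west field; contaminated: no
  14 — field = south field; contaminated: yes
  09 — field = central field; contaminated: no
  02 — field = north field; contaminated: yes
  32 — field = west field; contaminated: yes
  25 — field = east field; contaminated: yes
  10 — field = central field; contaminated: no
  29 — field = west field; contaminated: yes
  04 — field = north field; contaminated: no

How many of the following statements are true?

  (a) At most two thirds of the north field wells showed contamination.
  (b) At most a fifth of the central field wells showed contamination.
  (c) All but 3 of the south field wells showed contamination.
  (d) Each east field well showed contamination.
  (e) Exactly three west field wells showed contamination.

2

(a) north field: |A| = 6, |A ∩ B| = 5; needs |A ∩ B| / |A| ≤ 2/3 — false.
(b) central field: |A| = 5, |A ∩ B| = 1; needs |A ∩ B| / |A| ≤ 1/5 — true.
(c) south field: |A| = 7, |A ∩ B| = 3; needs |A ∖ B| = 3 — false.
(d) east field: |A| = 9, |A ∩ B| = 9; needs A ⊆ B, i.e. every element of A is in B (|A ∖ B| = 0) — true.
(e) west field: |A| = 7, |A ∩ B| = 2; needs |A ∩ B| = 3 — false.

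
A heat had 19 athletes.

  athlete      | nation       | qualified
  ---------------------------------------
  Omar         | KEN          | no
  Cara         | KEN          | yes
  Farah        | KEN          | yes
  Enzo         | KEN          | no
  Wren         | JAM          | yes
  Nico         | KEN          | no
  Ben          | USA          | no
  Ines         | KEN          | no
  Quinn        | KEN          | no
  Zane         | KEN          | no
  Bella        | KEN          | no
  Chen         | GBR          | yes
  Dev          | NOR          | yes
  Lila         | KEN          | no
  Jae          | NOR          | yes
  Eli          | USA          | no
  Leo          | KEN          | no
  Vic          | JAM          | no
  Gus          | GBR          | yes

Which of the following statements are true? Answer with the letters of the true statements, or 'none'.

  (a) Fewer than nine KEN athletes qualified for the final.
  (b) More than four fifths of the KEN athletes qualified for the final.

|A| = 11, |A ∩ B| = 2, |A ∖ B| = 9.
(a) |A ∩ B| < 9: holds.
(b) |A ∩ B| / |A| > 4/5: fails.

(a)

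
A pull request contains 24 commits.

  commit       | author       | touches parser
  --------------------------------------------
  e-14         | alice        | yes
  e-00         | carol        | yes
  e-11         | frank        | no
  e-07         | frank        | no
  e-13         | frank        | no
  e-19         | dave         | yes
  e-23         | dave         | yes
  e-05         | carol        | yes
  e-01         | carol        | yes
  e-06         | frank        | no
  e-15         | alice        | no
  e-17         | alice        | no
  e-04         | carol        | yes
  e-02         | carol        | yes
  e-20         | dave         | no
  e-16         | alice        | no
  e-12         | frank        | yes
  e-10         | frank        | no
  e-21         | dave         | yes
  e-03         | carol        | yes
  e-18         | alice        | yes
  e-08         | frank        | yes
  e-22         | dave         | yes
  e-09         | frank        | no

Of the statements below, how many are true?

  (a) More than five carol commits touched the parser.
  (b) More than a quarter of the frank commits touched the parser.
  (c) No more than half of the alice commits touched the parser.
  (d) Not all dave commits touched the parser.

3

(a) carol: |A| = 6, |A ∩ B| = 6; needs |A ∩ B| > 5 — true.
(b) frank: |A| = 8, |A ∩ B| = 2; needs |A ∩ B| / |A| > 1/4 — false.
(c) alice: |A| = 5, |A ∩ B| = 2; needs |A ∩ B| ≤ |A ∖ B| — true.
(d) dave: |A| = 5, |A ∩ B| = 4; needs A ⊄ B (|A ∖ B| ≥ 1) — true.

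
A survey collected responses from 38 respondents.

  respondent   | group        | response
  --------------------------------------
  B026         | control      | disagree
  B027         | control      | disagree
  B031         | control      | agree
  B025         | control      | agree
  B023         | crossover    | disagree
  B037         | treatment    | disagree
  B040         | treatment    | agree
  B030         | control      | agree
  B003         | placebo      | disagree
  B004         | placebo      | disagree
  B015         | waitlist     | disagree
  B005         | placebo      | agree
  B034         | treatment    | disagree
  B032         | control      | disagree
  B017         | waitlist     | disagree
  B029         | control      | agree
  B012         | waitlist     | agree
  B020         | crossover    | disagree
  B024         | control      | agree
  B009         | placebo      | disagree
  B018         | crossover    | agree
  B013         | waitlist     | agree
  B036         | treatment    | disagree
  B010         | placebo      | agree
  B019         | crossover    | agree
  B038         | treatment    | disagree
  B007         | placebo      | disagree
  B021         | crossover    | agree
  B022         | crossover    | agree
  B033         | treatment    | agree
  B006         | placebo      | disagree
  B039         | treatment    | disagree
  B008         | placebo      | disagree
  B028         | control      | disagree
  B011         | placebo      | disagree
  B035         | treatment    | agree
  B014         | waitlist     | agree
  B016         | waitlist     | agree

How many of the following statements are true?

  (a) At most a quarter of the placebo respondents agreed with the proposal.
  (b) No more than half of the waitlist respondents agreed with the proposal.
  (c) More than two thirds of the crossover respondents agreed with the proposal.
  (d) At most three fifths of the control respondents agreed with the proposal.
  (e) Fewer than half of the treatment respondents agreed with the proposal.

(a) placebo: |A| = 9, |A ∩ B| = 2; needs |A ∩ B| / |A| ≤ 1/4 — true.
(b) waitlist: |A| = 6, |A ∩ B| = 4; needs |A ∩ B| ≤ |A ∖ B| — false.
(c) crossover: |A| = 6, |A ∩ B| = 4; needs |A ∩ B| / |A| > 2/3 — false.
(d) control: |A| = 9, |A ∩ B| = 5; needs |A ∩ B| / |A| ≤ 3/5 — true.
(e) treatment: |A| = 8, |A ∩ B| = 3; needs |A ∩ B| < |A ∖ B| — true.

3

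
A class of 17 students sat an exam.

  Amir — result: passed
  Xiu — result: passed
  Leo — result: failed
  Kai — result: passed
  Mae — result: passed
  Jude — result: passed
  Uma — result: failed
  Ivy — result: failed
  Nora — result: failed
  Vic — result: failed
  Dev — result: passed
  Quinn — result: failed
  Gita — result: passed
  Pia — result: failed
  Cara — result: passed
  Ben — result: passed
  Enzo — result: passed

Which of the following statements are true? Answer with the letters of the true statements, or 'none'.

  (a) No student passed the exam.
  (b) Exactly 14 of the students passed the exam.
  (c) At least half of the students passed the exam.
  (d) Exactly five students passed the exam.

(c)

|A| = 17, |A ∩ B| = 10, |A ∖ B| = 7.
(a) A ∩ B = ∅ (|A ∩ B| = 0): fails.
(b) |A ∩ B| = 14: fails.
(c) |A ∩ B| ≥ |A ∖ B|: holds.
(d) |A ∩ B| = 5: fails.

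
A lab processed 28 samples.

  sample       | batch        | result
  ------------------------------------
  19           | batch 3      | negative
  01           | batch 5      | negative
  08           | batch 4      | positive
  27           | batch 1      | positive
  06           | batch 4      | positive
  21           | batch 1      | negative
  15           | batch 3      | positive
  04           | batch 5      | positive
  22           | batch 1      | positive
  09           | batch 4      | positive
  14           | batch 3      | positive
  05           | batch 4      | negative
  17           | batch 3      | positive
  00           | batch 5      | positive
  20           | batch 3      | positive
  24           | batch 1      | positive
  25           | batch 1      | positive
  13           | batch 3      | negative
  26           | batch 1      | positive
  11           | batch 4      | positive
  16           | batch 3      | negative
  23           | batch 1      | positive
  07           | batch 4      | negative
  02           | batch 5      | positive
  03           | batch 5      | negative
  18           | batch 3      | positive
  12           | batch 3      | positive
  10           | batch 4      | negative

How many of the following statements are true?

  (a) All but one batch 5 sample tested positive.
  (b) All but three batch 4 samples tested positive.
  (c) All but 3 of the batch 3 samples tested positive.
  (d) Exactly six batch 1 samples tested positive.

3

(a) batch 5: |A| = 5, |A ∩ B| = 3; needs |A ∖ B| = 1 — false.
(b) batch 4: |A| = 7, |A ∩ B| = 4; needs |A ∖ B| = 3 — true.
(c) batch 3: |A| = 9, |A ∩ B| = 6; needs |A ∖ B| = 3 — true.
(d) batch 1: |A| = 7, |A ∩ B| = 6; needs |A ∩ B| = 6 — true.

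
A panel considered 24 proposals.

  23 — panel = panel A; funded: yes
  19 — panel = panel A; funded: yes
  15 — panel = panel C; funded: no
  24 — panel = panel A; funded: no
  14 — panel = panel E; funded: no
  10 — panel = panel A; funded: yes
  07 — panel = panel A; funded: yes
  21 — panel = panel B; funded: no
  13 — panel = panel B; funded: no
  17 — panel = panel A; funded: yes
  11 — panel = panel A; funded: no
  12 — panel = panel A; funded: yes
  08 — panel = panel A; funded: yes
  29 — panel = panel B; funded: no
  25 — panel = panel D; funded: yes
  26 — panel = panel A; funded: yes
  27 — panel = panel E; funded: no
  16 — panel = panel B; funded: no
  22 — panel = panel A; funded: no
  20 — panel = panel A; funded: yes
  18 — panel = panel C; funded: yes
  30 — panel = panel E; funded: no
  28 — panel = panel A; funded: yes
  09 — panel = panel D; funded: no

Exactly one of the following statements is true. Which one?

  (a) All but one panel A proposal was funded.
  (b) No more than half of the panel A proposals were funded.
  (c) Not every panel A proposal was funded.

|A| = 13, |A ∩ B| = 10, |A ∖ B| = 3.
(a) requires |A ∖ B| = 1: false.
(b) requires |A ∩ B| ≤ |A ∖ B|: false.
(c) requires A ⊄ B (|A ∖ B| ≥ 1): true.

(c)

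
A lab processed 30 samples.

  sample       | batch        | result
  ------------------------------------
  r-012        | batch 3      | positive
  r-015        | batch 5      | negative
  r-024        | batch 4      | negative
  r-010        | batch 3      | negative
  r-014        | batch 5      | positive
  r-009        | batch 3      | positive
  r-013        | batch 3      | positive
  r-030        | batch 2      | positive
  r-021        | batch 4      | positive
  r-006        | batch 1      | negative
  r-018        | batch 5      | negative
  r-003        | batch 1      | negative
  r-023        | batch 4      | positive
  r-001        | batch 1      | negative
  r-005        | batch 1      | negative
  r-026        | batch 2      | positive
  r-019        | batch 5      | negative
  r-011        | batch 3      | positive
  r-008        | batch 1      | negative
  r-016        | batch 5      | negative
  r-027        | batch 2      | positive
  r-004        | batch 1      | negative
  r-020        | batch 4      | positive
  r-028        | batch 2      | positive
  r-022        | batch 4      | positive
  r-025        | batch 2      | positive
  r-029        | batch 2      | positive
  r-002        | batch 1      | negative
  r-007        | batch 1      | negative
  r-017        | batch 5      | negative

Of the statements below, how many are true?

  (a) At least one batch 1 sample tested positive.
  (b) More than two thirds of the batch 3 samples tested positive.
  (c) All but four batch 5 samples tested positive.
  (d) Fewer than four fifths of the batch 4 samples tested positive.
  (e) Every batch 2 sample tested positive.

(a) batch 1: |A| = 8, |A ∩ B| = 0; needs A ∩ B ≠ ∅ (|A ∩ B| ≥ 1) — false.
(b) batch 3: |A| = 5, |A ∩ B| = 4; needs |A ∩ B| / |A| > 2/3 — true.
(c) batch 5: |A| = 6, |A ∩ B| = 1; needs |A ∖ B| = 4 — false.
(d) batch 4: |A| = 5, |A ∩ B| = 4; needs |A ∩ B| / |A| < 4/5 — false.
(e) batch 2: |A| = 6, |A ∩ B| = 6; needs A ⊆ B, i.e. every element of A is in B (|A ∖ B| = 0) — true.

2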